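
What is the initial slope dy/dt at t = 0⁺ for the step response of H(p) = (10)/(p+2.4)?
IVT: y'(0⁺) = lim_{p→∞} p²·Y(p) = lim_{p→∞} p·H(p).
deg(num) = 0, deg(den) = 1, relative degree = 1, so p·H(p) → (leading num)/(leading den) = 10/1 = 10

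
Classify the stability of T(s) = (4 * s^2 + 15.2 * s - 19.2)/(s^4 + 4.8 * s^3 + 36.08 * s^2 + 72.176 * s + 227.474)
Denominator: s^4 + 4.8*s^3 + 36.08*s^2 + 72.176*s + 227.474 = (s^2 + 2.6*s + 16.9)(s^2 + 2.2*s + 13.46). Poles: -1.1 + 3.5j, -1.1 - 3.5j, -1.3 + 3.9j, -1.3 - 3.9j. Stable (all poles in LHP)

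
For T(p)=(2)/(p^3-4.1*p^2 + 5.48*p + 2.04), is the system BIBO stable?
Denominator: p^3 - 4.1*p^2 + 5.48*p + 2.04 = (p + 0.3)(p^2 - 4.4*p + 6.8). Poles: -0.3, 2.2 + 1.4j, 2.2 - 1.4j. All Re(p)<0: No (unstable)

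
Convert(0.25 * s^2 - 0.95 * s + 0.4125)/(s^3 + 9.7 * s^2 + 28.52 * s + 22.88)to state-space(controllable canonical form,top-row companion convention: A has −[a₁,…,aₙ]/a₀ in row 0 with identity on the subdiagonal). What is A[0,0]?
Reachable canonical form for den = s^3 + 9.7*s^2 + 28.52*s + 22.88: top row of A = -[a₁,a₂,...,aₙ]/a₀, ones on the subdiagonal, zeros elsewhere.
A = [[-9.7, -28.52, -22.88], [1, 0, 0], [0, 1, 0]].
A[0,0] = -9.7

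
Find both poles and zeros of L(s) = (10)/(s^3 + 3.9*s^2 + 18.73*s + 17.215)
Set denominator = 0: s^3 + 3.9*s^2 + 18.73*s + 17.215 = (s + 1.1)(s^2 + 2.8*s + 15.65) = 0 → Poles: -1.1, -1.4 + 3.7j, -1.4 - 3.7j
Numerator is a nonzero constant (10) → Zeros: none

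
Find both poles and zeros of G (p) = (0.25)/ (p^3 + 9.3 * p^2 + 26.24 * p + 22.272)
Set denominator = 0: p^3 + 9.3*p^2 + 26.24*p + 22.272 = (p + 4.8)(p + 2.9)(p + 1.6) = 0 → Poles: -1.6, -2.9, -4.8
Numerator is a nonzero constant (0.25) → Zeros: none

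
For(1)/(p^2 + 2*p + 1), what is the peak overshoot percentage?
Standard form: ωn²/(p²+2ζωn·p+ωn²) → ωn = 1, ζ = 1.
ζ ≥ 1, so the response is non-oscillatory: peak overshoot = 0%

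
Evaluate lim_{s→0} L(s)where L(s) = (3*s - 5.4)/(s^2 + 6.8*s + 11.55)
DC gain = L(0) = num(0)/den(0) = -5.4/11.55 = -0.4675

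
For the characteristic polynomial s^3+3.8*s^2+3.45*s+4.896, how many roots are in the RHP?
s^3 + 3.8*s^2 + 3.45*s + 4.896 = (s + 3.2)(s^2 + 0.6*s + 1.53). Poles: -0.3 + 1.2j, -0.3 - 1.2j, -3.2. RHP poles (Re>0): 0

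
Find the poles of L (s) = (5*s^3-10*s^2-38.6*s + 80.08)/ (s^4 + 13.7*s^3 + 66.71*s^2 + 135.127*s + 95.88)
Set denominator = 0: s^4 + 13.7*s^3 + 66.71*s^2 + 135.127*s + 95.88 = (s + 4.8)(s + 1.7)(s + 2.5)(s + 4.7) = 0 → Poles: -1.7, -2.5, -4.7, -4.8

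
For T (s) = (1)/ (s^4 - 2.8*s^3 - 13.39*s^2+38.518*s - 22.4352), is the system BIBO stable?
Denominator: s^4 - 2.8*s^3 - 13.39*s^2 + 38.518*s - 22.4352 = (s - 1.6)(s - 0.9)(s - 4.1)(s + 3.8). Poles: -3.8, 0.9, 1.6, 4.1. All Re(p)<0: No (unstable)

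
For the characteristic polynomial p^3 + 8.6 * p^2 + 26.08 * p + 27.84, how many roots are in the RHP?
p^3 + 8.6*p^2 + 26.08*p + 27.84 = (p + 3)(p^2 + 5.6*p + 9.28). Poles: -2.8 + 1.2j, -2.8 - 1.2j, -3. RHP poles (Re>0): 0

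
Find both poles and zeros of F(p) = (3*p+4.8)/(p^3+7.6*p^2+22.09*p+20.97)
Set denominator = 0: p^3 + 7.6*p^2 + 22.09*p + 20.97 = (p + 1.8)(p^2 + 5.8*p + 11.65) = 0 → Poles: -1.8, -2.9 + 1.8j, -2.9 - 1.8j
Set numerator = 0: 3*p + 4.8 = 0 → Zeros: -1.6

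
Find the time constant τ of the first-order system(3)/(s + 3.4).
First-order system: τ = -1/pole. Pole = -3.4. τ = -1/(-3.4) = 0.2941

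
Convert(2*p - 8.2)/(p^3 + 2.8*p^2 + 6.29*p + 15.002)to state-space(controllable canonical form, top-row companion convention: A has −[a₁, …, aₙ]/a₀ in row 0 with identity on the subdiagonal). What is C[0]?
Reachable canonical form: C = numerator coefficients (right-aligned, zero-padded to length n).
num = 2*p - 8.2, C = [[0, 2, -8.2]].
C[0] = 0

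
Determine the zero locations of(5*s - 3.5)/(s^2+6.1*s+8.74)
Set numerator = 0: 5*s - 3.5 = 0 → Zeros: 0.7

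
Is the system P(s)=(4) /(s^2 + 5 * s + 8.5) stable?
Denominator: s^2 + 5*s + 8.5. Poles: -2.5 + 1.5j, -2.5 - 1.5j. All Re(p)<0: Yes (stable)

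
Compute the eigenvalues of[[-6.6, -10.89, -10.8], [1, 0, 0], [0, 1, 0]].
Eigenvalues solve det(λI - A) = 0.
Characteristic polynomial: λ^3 + 6.6*λ^2 + 10.89*λ + 10.8 = 0.
Factor: (λ + 4.8)(λ^2 + 1.8*λ + 2.25) = 0.
Roots: -0.9 + 1.2j, -0.9 - 1.2j, -4.8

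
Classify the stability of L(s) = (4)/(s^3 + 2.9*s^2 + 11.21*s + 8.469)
Denominator: s^3 + 2.9*s^2 + 11.21*s + 8.469 = (s + 0.9)(s^2 + 2*s + 9.41). Poles: -0.9, -1 + 2.9j, -1 - 2.9j. Stable (all poles in LHP)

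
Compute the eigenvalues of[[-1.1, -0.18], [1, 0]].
Eigenvalues solve det(λI - A) = 0.
Characteristic polynomial: λ^2 + 1.1*λ + 0.18 = 0.
Factor: (λ + 0.2)(λ + 0.9) = 0.
Roots: -0.2, -0.9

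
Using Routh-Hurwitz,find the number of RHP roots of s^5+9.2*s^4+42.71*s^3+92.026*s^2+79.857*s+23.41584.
Routh array:
s^5: [1, 42.71, 79.857]; s^4: [9.2, 92.026, 23.41584]; s^3: [32.7072, 77.3118]; s^2: [70.2794, 23.41584]; s^1: [66.4144]; s^0: [23.41584]
First column: [1, 9.2, 32.7072, 70.2794, 66.4144, 23.41584]. Sign changes = RHP roots = 0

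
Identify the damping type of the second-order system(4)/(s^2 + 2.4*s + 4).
Standard form: ωn²/(s²+2ζωn·s+ωn²) gives ωn=2, ζ=0.6.
Underdamped (ζ = 0.6 < 1)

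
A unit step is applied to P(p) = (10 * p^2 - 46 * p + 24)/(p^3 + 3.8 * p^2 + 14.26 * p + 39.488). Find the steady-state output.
FVT: lim_{t→∞} y(t) = lim_{p→0} p*Y(p) where Y(p) = P(p)/p.
= lim_{p→0} P(p) = P(0) = num(0)/den(0) = 24/39.488 = 0.6078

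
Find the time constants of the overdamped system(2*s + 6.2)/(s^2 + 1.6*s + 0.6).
Overdamped: real poles at -0.6, -1. τ = -1/pole → τ₁ = 1.667, τ₂ = 1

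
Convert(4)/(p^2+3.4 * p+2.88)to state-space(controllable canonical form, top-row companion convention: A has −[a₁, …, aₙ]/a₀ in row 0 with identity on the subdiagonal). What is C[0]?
Reachable canonical form: C = numerator coefficients (right-aligned, zero-padded to length n).
num = 4, C = [[0, 4]].
C[0] = 0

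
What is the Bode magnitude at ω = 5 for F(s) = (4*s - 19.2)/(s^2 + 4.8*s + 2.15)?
Substitute s = j*5: F(j5) = 0.836628 + 0.00346045j.
|F(j5)| = sqrt(Re² + Im²) = 0.8366.
20*log₁₀(0.8366) = -1.55 dB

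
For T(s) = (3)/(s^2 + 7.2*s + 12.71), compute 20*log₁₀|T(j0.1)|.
Substitute s = j*0.1: T(j0.1) = 0.235464 - 0.0133491j.
|T(j0.1)| = sqrt(Re² + Im²) = 0.2358.
20*log₁₀(0.2358) = -12.55 dB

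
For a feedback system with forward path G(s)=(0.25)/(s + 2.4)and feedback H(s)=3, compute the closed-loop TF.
Closed-loop T = G/(1+GH).
Numerator: G_num * H_den = 0.25.
Denominator: G_den * H_den + G_num * H_num = (s + 2.4) + (0.75) = s + 3.15.
T(s) = (0.25)/(s + 3.15)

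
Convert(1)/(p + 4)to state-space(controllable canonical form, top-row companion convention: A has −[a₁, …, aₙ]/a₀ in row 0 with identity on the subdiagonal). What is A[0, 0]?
Reachable canonical form for den = p + 4: top row of A = -[a₁,a₂,...,aₙ]/a₀, ones on the subdiagonal, zeros elsewhere.
A = [[-4]].
A[0,0] = -4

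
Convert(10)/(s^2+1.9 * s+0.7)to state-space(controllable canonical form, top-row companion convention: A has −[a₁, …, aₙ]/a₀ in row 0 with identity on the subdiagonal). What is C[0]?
Reachable canonical form: C = numerator coefficients (right-aligned, zero-padded to length n).
num = 10, C = [[0, 10]].
C[0] = 0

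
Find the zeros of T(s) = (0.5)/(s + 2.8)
Numerator is a nonzero constant (0.5) → Zeros: none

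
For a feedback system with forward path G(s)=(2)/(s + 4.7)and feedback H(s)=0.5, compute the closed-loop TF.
Closed-loop T = G/(1+GH).
Numerator: G_num * H_den = 2.
Denominator: G_den * H_den + G_num * H_num = (s + 4.7) + (1) = s + 5.7.
T(s) = (2)/(s + 5.7)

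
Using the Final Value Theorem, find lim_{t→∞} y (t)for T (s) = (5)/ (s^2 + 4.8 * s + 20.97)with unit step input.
FVT: lim_{t→∞} y(t) = lim_{s→0} s*Y(s) where Y(s) = T(s)/s.
= lim_{s→0} T(s) = T(0) = num(0)/den(0) = 5/20.97 = 0.2384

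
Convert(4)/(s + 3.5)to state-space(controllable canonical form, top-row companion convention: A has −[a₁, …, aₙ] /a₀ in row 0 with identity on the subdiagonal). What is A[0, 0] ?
Reachable canonical form for den = s + 3.5: top row of A = -[a₁,a₂,...,aₙ]/a₀, ones on the subdiagonal, zeros elsewhere.
A = [[-3.5]].
A[0,0] = -3.5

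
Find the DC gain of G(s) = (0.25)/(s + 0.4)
DC gain = G(0) = num(0)/den(0) = 0.25/0.4 = 0.625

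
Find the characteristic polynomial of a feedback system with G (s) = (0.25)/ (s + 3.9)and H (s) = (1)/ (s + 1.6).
Characteristic poly = G_den * H_den + G_num * H_num = (s^2 + 5.5*s + 6.24) + (0.25) = s^2 + 5.5*s + 6.49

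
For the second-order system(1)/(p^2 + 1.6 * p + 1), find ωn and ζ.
Standard form: ωn²/(p²+2ζωn·p+ωn²).
const=1=ωn² → ωn=1, p coeff=1.6=2ζωn → ζ=0.8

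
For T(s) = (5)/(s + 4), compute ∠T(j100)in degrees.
Substitute s = j*100: T(j100) = 0.00199681 - 0.0499201j.
∠T(j100) = atan2(Im, Re) = atan2(-0.0499201, 0.00199681) = -87.71°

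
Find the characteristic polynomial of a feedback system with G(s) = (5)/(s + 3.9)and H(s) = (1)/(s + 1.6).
Characteristic poly = G_den * H_den + G_num * H_num = (s^2 + 5.5*s + 6.24) + (5) = s^2 + 5.5*s + 11.24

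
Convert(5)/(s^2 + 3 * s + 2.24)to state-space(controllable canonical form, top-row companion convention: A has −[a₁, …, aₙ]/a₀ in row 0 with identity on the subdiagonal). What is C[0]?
Reachable canonical form: C = numerator coefficients (right-aligned, zero-padded to length n).
num = 5, C = [[0, 5]].
C[0] = 0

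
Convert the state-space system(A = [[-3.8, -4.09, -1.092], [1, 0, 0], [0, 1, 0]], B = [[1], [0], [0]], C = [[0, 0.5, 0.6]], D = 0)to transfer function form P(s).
P(s) = C(sI - A)⁻¹B + D.
Characteristic polynomial det(sI - A) = s^3 + 3.8*s^2 + 4.09*s + 1.092.
Numerator from C·adj(sI-A)·B + D·det(sI-A) = 0.5*s + 0.6.
P(s) = (0.5*s + 0.6)/(s^3 + 3.8*s^2 + 4.09*s + 1.092)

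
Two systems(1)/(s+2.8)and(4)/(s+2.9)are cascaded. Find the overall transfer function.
Series: H = H₁ · H₂ = (n₁·n₂)/(d₁·d₂).
Num: n₁·n₂ = 4. Den: d₁·d₂ = s^2 + 5.7*s + 8.12.
H(s) = (4)/(s^2 + 5.7*s + 8.12)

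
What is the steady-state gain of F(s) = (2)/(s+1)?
DC gain = F(0) = num(0)/den(0) = 2/1 = 2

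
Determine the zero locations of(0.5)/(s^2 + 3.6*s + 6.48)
Numerator is a nonzero constant (0.5) → Zeros: none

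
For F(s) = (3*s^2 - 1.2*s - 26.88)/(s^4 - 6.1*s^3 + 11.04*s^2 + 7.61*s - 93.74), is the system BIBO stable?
Denominator: s^4 - 6.1*s^3 + 11.04*s^2 + 7.61*s - 93.74 = (s - 4.3)(s + 2)(s^2 - 3.8*s + 10.9). Poles: -2, 1.9 + 2.7j, 1.9 - 2.7j, 4.3. All Re(p)<0: No (unstable)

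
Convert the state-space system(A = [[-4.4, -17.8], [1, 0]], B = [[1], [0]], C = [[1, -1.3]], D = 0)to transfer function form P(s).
P(s) = C(sI - A)⁻¹B + D.
Characteristic polynomial det(sI - A) = s^2 + 4.4*s + 17.8.
Numerator from C·adj(sI-A)·B + D·det(sI-A) = s - 1.3.
P(s) = (s - 1.3)/(s^2 + 4.4*s + 17.8)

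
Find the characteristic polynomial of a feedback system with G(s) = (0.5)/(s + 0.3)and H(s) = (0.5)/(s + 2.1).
Characteristic poly = G_den * H_den + G_num * H_num = (s^2 + 2.4*s + 0.63) + (0.25) = s^2 + 2.4*s + 0.88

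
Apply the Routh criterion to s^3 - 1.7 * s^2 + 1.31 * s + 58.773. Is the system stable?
Routh array:
s^3: [1, 1.31]; s^2: [-1.7, 58.773]; s^1: [35.8824]; s^0: [58.773]
First column: [1, -1.7, 35.8824, 58.773]. Sign changes = 2.
No, unstable (2 RHP root(s))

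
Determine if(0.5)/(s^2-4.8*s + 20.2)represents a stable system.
Denominator: s^2 - 4.8*s + 20.2. Poles: 2.4 + 3.8j, 2.4 - 3.8j. All Re(p)<0: No (unstable)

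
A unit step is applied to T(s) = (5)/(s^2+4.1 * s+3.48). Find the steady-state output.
FVT: lim_{t→∞} y(t) = lim_{s→0} s*Y(s) where Y(s) = T(s)/s.
= lim_{s→0} T(s) = T(0) = num(0)/den(0) = 5/3.48 = 1.437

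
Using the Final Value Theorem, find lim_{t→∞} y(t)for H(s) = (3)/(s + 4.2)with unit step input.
FVT: lim_{t→∞} y(t) = lim_{s→0} s*Y(s) where Y(s) = H(s)/s.
= lim_{s→0} H(s) = H(0) = num(0)/den(0) = 3/4.2 = 0.7143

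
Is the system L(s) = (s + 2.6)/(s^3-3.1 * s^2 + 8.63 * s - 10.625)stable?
Denominator: s^3 - 3.1*s^2 + 8.63*s - 10.625 = (s - 1.7)(s^2 - 1.4*s + 6.25). Poles: 0.7 + 2.4j, 0.7 - 2.4j, 1.7. All Re(p)<0: No (unstable)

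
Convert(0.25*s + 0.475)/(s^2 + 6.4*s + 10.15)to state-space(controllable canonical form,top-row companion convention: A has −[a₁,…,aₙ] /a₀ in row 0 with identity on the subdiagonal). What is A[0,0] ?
Reachable canonical form for den = s^2 + 6.4*s + 10.15: top row of A = -[a₁,a₂,...,aₙ]/a₀, ones on the subdiagonal, zeros elsewhere.
A = [[-6.4, -10.15], [1, 0]].
A[0,0] = -6.4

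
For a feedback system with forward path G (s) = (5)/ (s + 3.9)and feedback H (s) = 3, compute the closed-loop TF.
Closed-loop T = G/(1+GH).
Numerator: G_num * H_den = 5.
Denominator: G_den * H_den + G_num * H_num = (s + 3.9) + (15) = s + 18.9.
T(s) = (5)/(s + 18.9)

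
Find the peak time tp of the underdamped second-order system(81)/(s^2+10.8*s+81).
Standard form: ωn²/(s²+2ζωn·s+ωn²) → ωn = 9, ζ = 0.6.
ωd = ωn·√(1-ζ²) = 9·√(1-0.6²) = 7.2.
tp = π/ωd = π/7.2 = 0.4363 s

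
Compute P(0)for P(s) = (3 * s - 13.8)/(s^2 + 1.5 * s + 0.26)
DC gain = P(0) = num(0)/den(0) = -13.8/0.26 = -53.08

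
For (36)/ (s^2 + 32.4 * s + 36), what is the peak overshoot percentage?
Standard form: ωn²/(s²+2ζωn·s+ωn²) → ωn = 6, ζ = 2.7.
ζ ≥ 1, so the response is non-oscillatory: peak overshoot = 0%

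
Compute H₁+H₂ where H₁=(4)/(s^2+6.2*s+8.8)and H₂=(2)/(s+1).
Parallel: H = H₁ + H₂ = (n₁·d₂ + n₂·d₁)/(d₁·d₂).
n₁·d₂ = 4*s + 4. n₂·d₁ = 2*s^2 + 12.4*s + 17.6. Sum = 2*s^2 + 16.4*s + 21.6. d₁·d₂ = s^3 + 7.2*s^2 + 15*s + 8.8.
H(s) = (2*s^2 + 16.4*s + 21.6)/(s^3 + 7.2*s^2 + 15*s + 8.8)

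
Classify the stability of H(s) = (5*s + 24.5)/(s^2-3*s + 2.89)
Denominator: s^2 - 3*s + 2.89. Poles: 1.5 + 0.8j, 1.5 - 0.8j. Unstable (2 pole(s) in RHP)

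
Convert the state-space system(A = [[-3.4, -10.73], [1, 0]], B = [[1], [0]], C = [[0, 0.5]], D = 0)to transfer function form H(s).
H(s) = C(sI - A)⁻¹B + D.
Characteristic polynomial det(sI - A) = s^2 + 3.4*s + 10.73.
Numerator from C·adj(sI-A)·B + D·det(sI-A) = 0.5.
H(s) = (0.5)/(s^2 + 3.4*s + 10.73)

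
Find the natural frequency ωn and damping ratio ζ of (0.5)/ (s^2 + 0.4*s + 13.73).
Underdamped: complex pole -0.2 + 3.7j. ωn = |pole| = 3.705, ζ = -Re(pole)/ωn = 0.05398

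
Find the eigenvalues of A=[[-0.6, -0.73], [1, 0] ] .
Eigenvalues solve det(λI - A) = 0.
Characteristic polynomial: λ^2 + 0.6*λ + 0.73 = 0.
Roots: -0.3 + 0.8j, -0.3 - 0.8j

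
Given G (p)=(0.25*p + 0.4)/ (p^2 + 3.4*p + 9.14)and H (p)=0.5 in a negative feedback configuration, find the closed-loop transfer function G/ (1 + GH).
Closed-loop T = G/(1+GH).
Numerator: G_num * H_den = 0.25*p + 0.4.
Denominator: G_den * H_den + G_num * H_num = (p^2 + 3.4*p + 9.14) + (0.125*p + 0.2) = p^2 + 3.525*p + 9.34.
T(p) = (0.25*p + 0.4)/(p^2 + 3.525*p + 9.34)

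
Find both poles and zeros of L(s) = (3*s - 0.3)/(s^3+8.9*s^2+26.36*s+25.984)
Set denominator = 0: s^3 + 8.9*s^2 + 26.36*s + 25.984 = (s + 2.9)(s + 3.2)(s + 2.8) = 0 → Poles: -2.8, -2.9, -3.2
Set numerator = 0: 3*s - 0.3 = 0 → Zeros: 0.1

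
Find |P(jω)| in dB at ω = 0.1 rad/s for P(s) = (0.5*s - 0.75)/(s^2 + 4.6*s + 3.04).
Substitute s = j*0.1: P(j0.1) = -0.2395 + 0.0528613j.
|P(j0.1)| = sqrt(Re² + Im²) = 0.2453.
20*log₁₀(0.2453) = -12.21 dB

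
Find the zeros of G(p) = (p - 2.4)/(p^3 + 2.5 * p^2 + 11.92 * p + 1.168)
Set numerator = 0: p - 2.4 = 0 → Zeros: 2.4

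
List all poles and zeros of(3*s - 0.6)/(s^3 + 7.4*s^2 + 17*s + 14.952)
Set denominator = 0: s^3 + 7.4*s^2 + 17*s + 14.952 = (s + 4.2)(s^2 + 3.2*s + 3.56) = 0 → Poles: -1.6 + 1j, -1.6 - 1j, -4.2
Set numerator = 0: 3*s - 0.6 = 0 → Zeros: 0.2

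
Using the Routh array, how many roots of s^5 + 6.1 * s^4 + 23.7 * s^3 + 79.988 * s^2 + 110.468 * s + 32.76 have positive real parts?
Routh array:
s^5: [1, 23.7, 110.468]; s^4: [6.1, 79.988, 32.76]; s^3: [10.5872, 105.098]; s^2: [19.4343, 32.76]; s^1: [87.2509]; s^0: [32.76]
First column: [1, 6.1, 10.5872, 19.4343, 87.2509, 32.76]. Sign changes = RHP roots = 0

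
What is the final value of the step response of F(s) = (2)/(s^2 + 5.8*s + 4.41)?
FVT: lim_{t→∞} y(t) = lim_{s→0} s*Y(s) where Y(s) = F(s)/s.
= lim_{s→0} F(s) = F(0) = num(0)/den(0) = 2/4.41 = 0.4535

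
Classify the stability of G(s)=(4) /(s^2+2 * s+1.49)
Denominator: s^2 + 2*s + 1.49. Poles: -1 + 0.7j, -1 - 0.7j. Stable (all poles in LHP)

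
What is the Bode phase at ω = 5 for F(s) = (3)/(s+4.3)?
Substitute s = j*5: F(j5) = 0.29662 - 0.344907j.
∠F(j5) = atan2(Im, Re) = atan2(-0.344907, 0.29662) = -49.30°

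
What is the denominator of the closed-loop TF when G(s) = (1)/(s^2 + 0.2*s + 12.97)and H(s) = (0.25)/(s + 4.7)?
Characteristic poly = G_den * H_den + G_num * H_num = (s^3 + 4.9*s^2 + 13.91*s + 60.959) + (0.25) = s^3 + 4.9*s^2 + 13.91*s + 61.209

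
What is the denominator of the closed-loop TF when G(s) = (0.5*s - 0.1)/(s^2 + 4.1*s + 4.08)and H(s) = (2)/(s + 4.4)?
Characteristic poly = G_den * H_den + G_num * H_num = (s^3 + 8.5*s^2 + 22.12*s + 17.952) + (s - 0.2) = s^3 + 8.5*s^2 + 23.12*s + 17.752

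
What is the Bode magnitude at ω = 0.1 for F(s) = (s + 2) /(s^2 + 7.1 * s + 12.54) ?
Substitute s = j*0.1: F(j0.1) = 0.159557 - 0.00106028j.
|F(j0.1)| = sqrt(Re² + Im²) = 0.1596.
20*log₁₀(0.1596) = -15.94 dB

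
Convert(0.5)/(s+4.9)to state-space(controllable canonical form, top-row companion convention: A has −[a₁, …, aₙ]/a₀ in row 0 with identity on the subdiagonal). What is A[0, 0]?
Reachable canonical form for den = s + 4.9: top row of A = -[a₁,a₂,...,aₙ]/a₀, ones on the subdiagonal, zeros elsewhere.
A = [[-4.9]].
A[0,0] = -4.9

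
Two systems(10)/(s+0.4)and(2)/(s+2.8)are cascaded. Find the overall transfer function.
Series: H = H₁ · H₂ = (n₁·n₂)/(d₁·d₂).
Num: n₁·n₂ = 20. Den: d₁·d₂ = s^2 + 3.2*s + 1.12.
H(s) = (20)/(s^2 + 3.2*s + 1.12)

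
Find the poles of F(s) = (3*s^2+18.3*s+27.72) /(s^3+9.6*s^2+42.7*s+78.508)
Set denominator = 0: s^3 + 9.6*s^2 + 42.7*s + 78.508 = (s + 3.8)(s^2 + 5.8*s + 20.66) = 0 → Poles: -2.9 + 3.5j, -2.9 - 3.5j, -3.8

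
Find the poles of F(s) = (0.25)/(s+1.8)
Set denominator = 0: s + 1.8 = 0 → Poles: -1.8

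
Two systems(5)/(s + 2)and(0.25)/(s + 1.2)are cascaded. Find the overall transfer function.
Series: H = H₁ · H₂ = (n₁·n₂)/(d₁·d₂).
Num: n₁·n₂ = 1.25. Den: d₁·d₂ = s^2 + 3.2*s + 2.4.
H(s) = (1.25)/(s^2 + 3.2*s + 2.4)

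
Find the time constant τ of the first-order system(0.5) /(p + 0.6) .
First-order system: τ = -1/pole. Pole = -0.6. τ = -1/(-0.6) = 1.667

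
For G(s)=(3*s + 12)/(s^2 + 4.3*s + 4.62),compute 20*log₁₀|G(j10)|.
Substitute s = j*10: G(j10) = 0.0132866 - 0.308541j.
|G(j10)| = sqrt(Re² + Im²) = 0.3088.
20*log₁₀(0.3088) = -10.21 dB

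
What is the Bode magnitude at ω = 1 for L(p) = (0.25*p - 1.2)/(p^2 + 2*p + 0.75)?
Substitute p = j*1: L(j1) = 0.196923 + 0.575385j.
|L(j1)| = sqrt(Re² + Im²) = 0.6081.
20*log₁₀(0.6081) = -4.32 dB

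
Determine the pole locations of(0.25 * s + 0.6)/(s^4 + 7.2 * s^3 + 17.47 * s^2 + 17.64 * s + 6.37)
Set denominator = 0: s^4 + 7.2*s^3 + 17.47*s^2 + 17.64*s + 6.37 = (s + 1.3)(s + 1)(s + 1.4)(s + 3.5) = 0 → Poles: -1, -1.3, -1.4, -3.5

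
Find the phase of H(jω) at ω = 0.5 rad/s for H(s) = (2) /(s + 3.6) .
Substitute s = j*0.5: H(j0.5) = 0.545042 - 0.0757002j.
∠H(j0.5) = atan2(Im, Re) = atan2(-0.0757002, 0.545042) = -7.91°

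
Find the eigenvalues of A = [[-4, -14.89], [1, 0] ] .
Eigenvalues solve det(λI - A) = 0.
Characteristic polynomial: λ^2 + 4*λ + 14.89 = 0.
Roots: -2 + 3.3j, -2 - 3.3j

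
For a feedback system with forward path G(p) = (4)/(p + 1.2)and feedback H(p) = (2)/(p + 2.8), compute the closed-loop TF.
Closed-loop T = G/(1+GH).
Numerator: G_num * H_den = 4*p + 11.2.
Denominator: G_den * H_den + G_num * H_num = (p^2 + 4*p + 3.36) + (8) = p^2 + 4*p + 11.36.
T(p) = (4*p + 11.2)/(p^2 + 4*p + 11.36)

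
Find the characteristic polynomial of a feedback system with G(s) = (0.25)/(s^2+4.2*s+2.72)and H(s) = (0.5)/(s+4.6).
Characteristic poly = G_den * H_den + G_num * H_num = (s^3 + 8.8*s^2 + 22.04*s + 12.512) + (0.125) = s^3 + 8.8*s^2 + 22.04*s + 12.637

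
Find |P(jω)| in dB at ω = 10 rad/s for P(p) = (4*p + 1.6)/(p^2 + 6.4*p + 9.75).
Substitute p = j*10: P(j10) = 0.197336 - 0.303274j.
|P(j10)| = sqrt(Re² + Im²) = 0.3618.
20*log₁₀(0.3618) = -8.83 dB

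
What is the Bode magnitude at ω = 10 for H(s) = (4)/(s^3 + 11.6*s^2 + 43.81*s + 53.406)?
Substitute s = j*10: H(j10) = -0.00287374 + 0.00145921j.
|H(j10)| = sqrt(Re² + Im²) = 0.003223.
20*log₁₀(0.003223) = -49.83 dB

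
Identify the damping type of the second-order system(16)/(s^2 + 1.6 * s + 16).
Standard form: ωn²/(s²+2ζωn·s+ωn²) gives ωn=4, ζ=0.2.
Underdamped (ζ = 0.2 < 1)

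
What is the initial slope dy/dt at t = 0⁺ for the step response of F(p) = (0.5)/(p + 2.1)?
IVT: y'(0⁺) = lim_{p→∞} p²·Y(p) = lim_{p→∞} p·F(p).
deg(num) = 0, deg(den) = 1, relative degree = 1, so p·F(p) → (leading num)/(leading den) = 0.5/1 = 0.5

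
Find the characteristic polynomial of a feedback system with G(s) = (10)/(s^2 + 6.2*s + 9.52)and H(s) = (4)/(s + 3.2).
Characteristic poly = G_den * H_den + G_num * H_num = (s^3 + 9.4*s^2 + 29.36*s + 30.464) + (40) = s^3 + 9.4*s^2 + 29.36*s + 70.464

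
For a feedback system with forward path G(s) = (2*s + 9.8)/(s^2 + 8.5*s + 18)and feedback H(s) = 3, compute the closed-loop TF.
Closed-loop T = G/(1+GH).
Numerator: G_num * H_den = 2*s + 9.8.
Denominator: G_den * H_den + G_num * H_num = (s^2 + 8.5*s + 18) + (6*s + 29.4) = s^2 + 14.5*s + 47.4.
T(s) = (2*s + 9.8)/(s^2 + 14.5*s + 47.4)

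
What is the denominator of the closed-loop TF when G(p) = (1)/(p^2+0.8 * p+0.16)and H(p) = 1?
Characteristic poly = G_den * H_den + G_num * H_num = (p^2 + 0.8*p + 0.16) + (1) = p^2 + 0.8*p + 1.16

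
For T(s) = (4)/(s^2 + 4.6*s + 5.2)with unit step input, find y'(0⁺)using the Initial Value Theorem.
IVT: y'(0⁺) = lim_{s→∞} s²·Y(s) = lim_{s→∞} s·T(s).
deg(num) = 0, deg(den) = 2, relative degree = 2 ≥ 2, so s·T(s) → 0. Initial slope = 0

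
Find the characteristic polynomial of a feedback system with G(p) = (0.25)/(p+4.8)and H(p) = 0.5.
Characteristic poly = G_den * H_den + G_num * H_num = (p + 4.8) + (0.125) = p + 4.925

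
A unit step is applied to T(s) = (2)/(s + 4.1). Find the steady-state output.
FVT: lim_{t→∞} y(t) = lim_{s→0} s*Y(s) where Y(s) = T(s)/s.
= lim_{s→0} T(s) = T(0) = num(0)/den(0) = 2/4.1 = 0.4878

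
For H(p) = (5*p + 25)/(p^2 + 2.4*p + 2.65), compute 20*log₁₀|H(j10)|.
Substitute p = j*10: H(j10) = -0.122724 - 0.543866j.
|H(j10)| = sqrt(Re² + Im²) = 0.5575.
20*log₁₀(0.5575) = -5.07 dB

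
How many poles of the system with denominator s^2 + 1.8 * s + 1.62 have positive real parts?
Poles: -0.9 + 0.9j, -0.9 - 0.9j. RHP poles (Re>0): 0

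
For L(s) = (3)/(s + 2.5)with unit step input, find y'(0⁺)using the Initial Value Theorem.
IVT: y'(0⁺) = lim_{s→∞} s²·Y(s) = lim_{s→∞} s·L(s).
deg(num) = 0, deg(den) = 1, relative degree = 1, so s·L(s) → (leading num)/(leading den) = 3/1 = 3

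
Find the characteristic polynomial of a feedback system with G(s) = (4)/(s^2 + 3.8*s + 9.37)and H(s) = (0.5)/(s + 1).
Characteristic poly = G_den * H_den + G_num * H_num = (s^3 + 4.8*s^2 + 13.17*s + 9.37) + (2) = s^3 + 4.8*s^2 + 13.17*s + 11.37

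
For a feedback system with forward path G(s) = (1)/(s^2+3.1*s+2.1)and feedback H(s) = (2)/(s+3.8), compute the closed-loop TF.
Closed-loop T = G/(1+GH).
Numerator: G_num * H_den = s + 3.8.
Denominator: G_den * H_den + G_num * H_num = (s^3 + 6.9*s^2 + 13.88*s + 7.98) + (2) = s^3 + 6.9*s^2 + 13.88*s + 9.98.
T(s) = (s + 3.8)/(s^3 + 6.9*s^2 + 13.88*s + 9.98)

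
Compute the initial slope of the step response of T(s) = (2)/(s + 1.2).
IVT: y'(0⁺) = lim_{s→∞} s²·Y(s) = lim_{s→∞} s·T(s).
deg(num) = 0, deg(den) = 1, relative degree = 1, so s·T(s) → (leading num)/(leading den) = 2/1 = 2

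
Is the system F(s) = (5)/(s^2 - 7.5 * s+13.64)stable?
Denominator: s^2 - 7.5*s + 13.64 = (s - 3.1)(s - 4.4). Poles: 3.1, 4.4. All Re(p)<0: No (unstable)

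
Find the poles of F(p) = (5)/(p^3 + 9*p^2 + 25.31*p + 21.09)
Set denominator = 0: p^3 + 9*p^2 + 25.31*p + 21.09 = (p + 3.7)(p + 3.8)(p + 1.5) = 0 → Poles: -1.5, -3.7, -3.8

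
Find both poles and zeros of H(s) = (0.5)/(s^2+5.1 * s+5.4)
Set denominator = 0: s^2 + 5.1*s + 5.4 = (s + 3.6)(s + 1.5) = 0 → Poles: -1.5, -3.6
Numerator is a nonzero constant (0.5) → Zeros: none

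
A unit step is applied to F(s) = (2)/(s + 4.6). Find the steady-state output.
FVT: lim_{t→∞} y(t) = lim_{s→0} s*Y(s) where Y(s) = F(s)/s.
= lim_{s→0} F(s) = F(0) = num(0)/den(0) = 2/4.6 = 0.4348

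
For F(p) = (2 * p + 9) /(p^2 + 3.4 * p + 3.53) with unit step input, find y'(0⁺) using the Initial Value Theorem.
IVT: y'(0⁺) = lim_{p→∞} p²·Y(p) = lim_{p→∞} p·F(p).
deg(num) = 1, deg(den) = 2, relative degree = 1, so p·F(p) → (leading num)/(leading den) = 2/1 = 2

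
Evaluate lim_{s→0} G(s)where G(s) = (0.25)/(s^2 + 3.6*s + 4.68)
DC gain = G(0) = num(0)/den(0) = 0.25/4.68 = 0.05342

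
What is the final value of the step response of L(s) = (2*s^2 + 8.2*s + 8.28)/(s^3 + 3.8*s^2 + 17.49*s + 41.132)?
FVT: lim_{t→∞} y(t) = lim_{s→0} s*Y(s) where Y(s) = L(s)/s.
= lim_{s→0} L(s) = L(0) = num(0)/den(0) = 8.28/41.132 = 0.2013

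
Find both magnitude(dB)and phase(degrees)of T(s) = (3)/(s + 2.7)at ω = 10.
Substitute s = j*10: T(j10) = 0.0754963 - 0.279616j.
|T| = 20*log₁₀(sqrt(Re²+Im²)) = -10.76 dB.
∠T = atan2(Im, Re) = -74.89°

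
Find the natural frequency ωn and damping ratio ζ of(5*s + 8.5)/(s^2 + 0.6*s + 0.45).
Underdamped: complex pole -0.3 + 0.6j. ωn = |pole| = 0.6708, ζ = -Re(pole)/ωn = 0.4472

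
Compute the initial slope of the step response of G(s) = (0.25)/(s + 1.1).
IVT: y'(0⁺) = lim_{s→∞} s²·Y(s) = lim_{s→∞} s·G(s).
deg(num) = 0, deg(den) = 1, relative degree = 1, so s·G(s) → (leading num)/(leading den) = 0.25/1 = 0.25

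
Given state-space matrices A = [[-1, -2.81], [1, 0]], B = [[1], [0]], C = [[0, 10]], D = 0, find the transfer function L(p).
L(p) = C(pI - A)⁻¹B + D.
Characteristic polynomial det(pI - A) = p^2 + p + 2.81.
Numerator from C·adj(pI-A)·B + D·det(pI-A) = 10.
L(p) = (10)/(p^2 + p + 2.81)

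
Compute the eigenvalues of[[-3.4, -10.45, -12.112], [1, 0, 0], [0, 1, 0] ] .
Eigenvalues solve det(λI - A) = 0.
Characteristic polynomial: λ^3 + 3.4*λ^2 + 10.45*λ + 12.112 = 0.
Factor: (λ + 1.6)(λ^2 + 1.8*λ + 7.57) = 0.
Roots: -0.9 + 2.6j, -0.9 - 2.6j, -1.6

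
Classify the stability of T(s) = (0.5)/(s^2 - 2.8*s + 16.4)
Denominator: s^2 - 2.8*s + 16.4. Poles: 1.4 + 3.8j, 1.4 - 3.8j. Unstable (2 pole(s) in RHP)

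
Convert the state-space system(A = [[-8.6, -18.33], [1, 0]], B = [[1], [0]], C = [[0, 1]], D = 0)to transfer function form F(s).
F(s) = C(sI - A)⁻¹B + D.
Characteristic polynomial det(sI - A) = s^2 + 8.6*s + 18.33.
Numerator from C·adj(sI-A)·B + D·det(sI-A) = 1.
F(s) = (1)/(s^2 + 8.6*s + 18.33)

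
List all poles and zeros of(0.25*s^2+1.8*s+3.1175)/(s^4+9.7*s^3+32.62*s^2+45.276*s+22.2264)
Set denominator = 0: s^4 + 9.7*s^3 + 32.62*s^2 + 45.276*s + 22.2264 = (s + 1.4)(s + 2.7)(s + 4.2)(s + 1.4) = 0 → Poles: -1.4, -1.4, -2.7, -4.2
Set numerator = 0: 0.25*s^2 + 1.8*s + 3.1175 = 0.25*(s + 4.3)(s + 2.9) = 0 → Zeros: -2.9, -4.3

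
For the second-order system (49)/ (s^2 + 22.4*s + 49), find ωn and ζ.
Standard form: ωn²/(s²+2ζωn·s+ωn²).
const=49=ωn² → ωn=7, s coeff=22.4=2ζωn → ζ=1.6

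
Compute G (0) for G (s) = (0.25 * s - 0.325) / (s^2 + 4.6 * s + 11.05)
DC gain = G(0) = num(0)/den(0) = -0.325/11.05 = -0.02941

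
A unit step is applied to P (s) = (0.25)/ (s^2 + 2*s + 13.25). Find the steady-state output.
FVT: lim_{t→∞} y(t) = lim_{s→0} s*Y(s) where Y(s) = P(s)/s.
= lim_{s→0} P(s) = P(0) = num(0)/den(0) = 0.25/13.25 = 0.01887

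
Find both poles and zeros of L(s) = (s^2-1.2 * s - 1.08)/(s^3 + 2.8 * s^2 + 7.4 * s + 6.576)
Set denominator = 0: s^3 + 2.8*s^2 + 7.4*s + 6.576 = (s + 1.2)(s^2 + 1.6*s + 5.48) = 0 → Poles: -0.8 + 2.2j, -0.8 - 2.2j, -1.2
Set numerator = 0: s^2 - 1.2*s - 1.08 = (s + 0.6)(s - 1.8) = 0 → Zeros: -0.6, 1.8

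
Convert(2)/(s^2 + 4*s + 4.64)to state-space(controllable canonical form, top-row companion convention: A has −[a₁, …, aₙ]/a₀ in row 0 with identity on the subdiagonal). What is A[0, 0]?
Reachable canonical form for den = s^2 + 4*s + 4.64: top row of A = -[a₁,a₂,...,aₙ]/a₀, ones on the subdiagonal, zeros elsewhere.
A = [[-4, -4.64], [1, 0]].
A[0,0] = -4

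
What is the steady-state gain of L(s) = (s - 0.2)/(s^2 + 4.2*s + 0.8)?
DC gain = L(0) = num(0)/den(0) = -0.2/0.8 = -0.25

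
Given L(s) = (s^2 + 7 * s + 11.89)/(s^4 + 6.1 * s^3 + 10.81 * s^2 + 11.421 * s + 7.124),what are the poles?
Set denominator = 0: s^4 + 6.1*s^3 + 10.81*s^2 + 11.421*s + 7.124 = (s + 1.3)(s + 4)(s^2 + 0.8*s + 1.37) = 0 → Poles: -0.4 + 1.1j, -0.4 - 1.1j, -1.3, -4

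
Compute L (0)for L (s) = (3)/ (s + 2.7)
DC gain = L(0) = num(0)/den(0) = 3/2.7 = 1.111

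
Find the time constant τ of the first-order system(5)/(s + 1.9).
First-order system: τ = -1/pole. Pole = -1.9. τ = -1/(-1.9) = 0.5263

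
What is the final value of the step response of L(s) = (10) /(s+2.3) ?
FVT: lim_{t→∞} y(t) = lim_{s→0} s*Y(s) where Y(s) = L(s)/s.
= lim_{s→0} L(s) = L(0) = num(0)/den(0) = 10/2.3 = 4.348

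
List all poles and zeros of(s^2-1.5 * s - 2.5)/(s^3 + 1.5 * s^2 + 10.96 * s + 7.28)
Set denominator = 0: s^3 + 1.5*s^2 + 10.96*s + 7.28 = (s + 0.7)(s^2 + 0.8*s + 10.4) = 0 → Poles: -0.4 + 3.2j, -0.4 - 3.2j, -0.7
Set numerator = 0: s^2 - 1.5*s - 2.5 = (s + 1)(s - 2.5) = 0 → Zeros: -1, 2.5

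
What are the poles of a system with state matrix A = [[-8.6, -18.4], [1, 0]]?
Eigenvalues solve det(λI - A) = 0.
Characteristic polynomial: λ^2 + 8.6*λ + 18.4 = 0.
Factor: (λ + 4.6)(λ + 4) = 0.
Roots: -4, -4.6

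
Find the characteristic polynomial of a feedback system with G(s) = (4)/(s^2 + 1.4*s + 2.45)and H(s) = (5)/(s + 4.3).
Characteristic poly = G_den * H_den + G_num * H_num = (s^3 + 5.7*s^2 + 8.47*s + 10.535) + (20) = s^3 + 5.7*s^2 + 8.47*s + 30.535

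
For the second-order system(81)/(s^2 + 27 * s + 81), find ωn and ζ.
Standard form: ωn²/(s²+2ζωn·s+ωn²).
const=81=ωn² → ωn=9, s coeff=27=2ζωn → ζ=1.5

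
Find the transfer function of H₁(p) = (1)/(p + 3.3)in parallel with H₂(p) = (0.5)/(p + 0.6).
Parallel: H = H₁ + H₂ = (n₁·d₂ + n₂·d₁)/(d₁·d₂).
n₁·d₂ = p + 0.6. n₂·d₁ = 0.5*p + 1.65. Sum = 1.5*p + 2.25. d₁·d₂ = p^2 + 3.9*p + 1.98.
H(p) = (1.5*p + 2.25)/(p^2 + 3.9*p + 1.98)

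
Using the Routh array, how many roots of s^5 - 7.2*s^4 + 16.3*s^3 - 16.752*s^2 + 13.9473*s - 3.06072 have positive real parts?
Routh array:
s^5: [1, 16.3, 13.9473]; s^4: [-7.2, -16.752, -3.06072]; s^3: [13.9733, 13.5222]; s^2: [-9.78445, -3.06072]; s^1: [9.15114]; s^0: [-3.06072]
First column: [1, -7.2, 13.9733, -9.78445, 9.15114, -3.06072]. Sign changes = RHP roots = 5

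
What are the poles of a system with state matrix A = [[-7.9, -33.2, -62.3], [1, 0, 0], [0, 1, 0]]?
Eigenvalues solve det(λI - A) = 0.
Characteristic polynomial: λ^3 + 7.9*λ^2 + 33.2*λ + 62.3 = 0.
Factor: (λ + 3.5)(λ^2 + 4.4*λ + 17.8) = 0.
Roots: -2.2 + 3.6j, -2.2 - 3.6j, -3.5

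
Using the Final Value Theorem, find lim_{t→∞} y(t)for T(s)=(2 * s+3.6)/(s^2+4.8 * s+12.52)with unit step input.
FVT: lim_{t→∞} y(t) = lim_{s→0} s*Y(s) where Y(s) = T(s)/s.
= lim_{s→0} T(s) = T(0) = num(0)/den(0) = 3.6/12.52 = 0.2875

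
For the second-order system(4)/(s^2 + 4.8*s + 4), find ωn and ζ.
Standard form: ωn²/(s²+2ζωn·s+ωn²).
const=4=ωn² → ωn=2, s coeff=4.8=2ζωn → ζ=1.2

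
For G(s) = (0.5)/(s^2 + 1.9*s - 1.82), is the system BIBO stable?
Denominator: s^2 + 1.9*s - 1.82 = (s - 0.7)(s + 2.6). Poles: -2.6, 0.7. All Re(p)<0: No (unstable)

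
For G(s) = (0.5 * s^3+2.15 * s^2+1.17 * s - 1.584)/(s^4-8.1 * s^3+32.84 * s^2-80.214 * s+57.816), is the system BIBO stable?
Denominator: s^4 - 8.1*s^3 + 32.84*s^2 - 80.214*s + 57.816 = (s - 4)(s - 1.1)(s^2 - 3*s + 13.14). Poles: 1.1, 1.5 + 3.3j, 1.5 - 3.3j, 4. All Re(p)<0: No (unstable)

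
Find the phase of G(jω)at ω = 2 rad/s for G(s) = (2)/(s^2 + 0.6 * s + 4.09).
Substitute s = j*2: G(j2) = 0.124301 - 1.65734j.
∠G(j2) = atan2(Im, Re) = atan2(-1.65734, 0.124301) = -85.71°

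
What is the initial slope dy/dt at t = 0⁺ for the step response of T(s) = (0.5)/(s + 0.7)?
IVT: y'(0⁺) = lim_{s→∞} s²·Y(s) = lim_{s→∞} s·T(s).
deg(num) = 0, deg(den) = 1, relative degree = 1, so s·T(s) → (leading num)/(leading den) = 0.5/1 = 0.5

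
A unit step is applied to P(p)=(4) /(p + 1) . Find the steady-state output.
FVT: lim_{t→∞} y(t) = lim_{p→0} p*Y(p) where Y(p) = P(p)/p.
= lim_{p→0} P(p) = P(0) = num(0)/den(0) = 4/1 = 4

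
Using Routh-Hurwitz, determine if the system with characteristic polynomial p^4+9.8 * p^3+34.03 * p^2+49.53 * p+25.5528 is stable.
Routh array:
p^4: [1, 34.03, 25.5528]; p^3: [9.8, 49.53]; p^2: [28.9759, 25.5528]; p^1: [40.8877]; p^0: [25.5528]
First column: [1, 9.8, 28.9759, 40.8877, 25.5528]. Sign changes = 0.
Yes, stable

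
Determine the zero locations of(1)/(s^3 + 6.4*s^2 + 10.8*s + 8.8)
Numerator is a nonzero constant (1) → Zeros: none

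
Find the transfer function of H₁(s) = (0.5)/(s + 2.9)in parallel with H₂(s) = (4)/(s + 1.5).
Parallel: H = H₁ + H₂ = (n₁·d₂ + n₂·d₁)/(d₁·d₂).
n₁·d₂ = 0.5*s + 0.75. n₂·d₁ = 4*s + 11.6. Sum = 4.5*s + 12.35. d₁·d₂ = s^2 + 4.4*s + 4.35.
H(s) = (4.5*s + 12.35)/(s^2 + 4.4*s + 4.35)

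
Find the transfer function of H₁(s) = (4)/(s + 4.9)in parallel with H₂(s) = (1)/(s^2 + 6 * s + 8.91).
Parallel: H = H₁ + H₂ = (n₁·d₂ + n₂·d₁)/(d₁·d₂).
n₁·d₂ = 4*s^2 + 24*s + 35.64. n₂·d₁ = s + 4.9. Sum = 4*s^2 + 25*s + 40.54. d₁·d₂ = s^3 + 10.9*s^2 + 38.31*s + 43.659.
H(s) = (4*s^2 + 25*s + 40.54)/(s^3 + 10.9*s^2 + 38.31*s + 43.659)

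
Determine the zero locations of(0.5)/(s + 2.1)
Numerator is a nonzero constant (0.5) → Zeros: none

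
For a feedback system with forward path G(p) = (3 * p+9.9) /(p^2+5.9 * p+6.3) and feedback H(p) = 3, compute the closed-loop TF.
Closed-loop T = G/(1+GH).
Numerator: G_num * H_den = 3*p + 9.9.
Denominator: G_den * H_den + G_num * H_num = (p^2 + 5.9*p + 6.3) + (9*p + 29.7) = p^2 + 14.9*p + 36.
T(p) = (3*p + 9.9)/(p^2 + 14.9*p + 36)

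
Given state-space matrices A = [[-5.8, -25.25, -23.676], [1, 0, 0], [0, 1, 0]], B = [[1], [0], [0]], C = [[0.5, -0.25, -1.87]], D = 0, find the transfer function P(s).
P(s) = C(sI - A)⁻¹B + D.
Characteristic polynomial det(sI - A) = s^3 + 5.8*s^2 + 25.25*s + 23.676.
Numerator from C·adj(sI-A)·B + D·det(sI-A) = 0.5*s^2 - 0.25*s - 1.87.
P(s) = (0.5*s^2 - 0.25*s - 1.87)/(s^3 + 5.8*s^2 + 25.25*s + 23.676)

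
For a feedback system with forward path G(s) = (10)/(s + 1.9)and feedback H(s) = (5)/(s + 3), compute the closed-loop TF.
Closed-loop T = G/(1+GH).
Numerator: G_num * H_den = 10*s + 30.
Denominator: G_den * H_den + G_num * H_num = (s^2 + 4.9*s + 5.7) + (50) = s^2 + 4.9*s + 55.7.
T(s) = (10*s + 30)/(s^2 + 4.9*s + 55.7)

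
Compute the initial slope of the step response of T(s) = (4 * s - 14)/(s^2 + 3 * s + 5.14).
IVT: y'(0⁺) = lim_{s→∞} s²·Y(s) = lim_{s→∞} s·T(s).
deg(num) = 1, deg(den) = 2, relative degree = 1, so s·T(s) → (leading num)/(leading den) = 4/1 = 4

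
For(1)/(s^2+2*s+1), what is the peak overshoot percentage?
Standard form: ωn²/(s²+2ζωn·s+ωn²) → ωn = 1, ζ = 1.
ζ ≥ 1, so the response is non-oscillatory: peak overshoot = 0%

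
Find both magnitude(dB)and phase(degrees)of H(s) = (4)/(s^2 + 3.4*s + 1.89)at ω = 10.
Substitute s = j*10: H(j10) = -0.0363991 - 0.0126141j.
|H| = 20*log₁₀(sqrt(Re²+Im²)) = -28.29 dB.
∠H = atan2(Im, Re) = -160.89°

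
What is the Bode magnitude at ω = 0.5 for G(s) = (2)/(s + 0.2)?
Substitute s = j*0.5: G(j0.5) = 1.37931 - 3.44828j.
|G(j0.5)| = sqrt(Re² + Im²) = 3.714.
20*log₁₀(3.714) = 11.40 dB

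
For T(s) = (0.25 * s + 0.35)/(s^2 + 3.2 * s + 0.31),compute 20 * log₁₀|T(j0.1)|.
Substitute s = j*0.1: T(j0.1) = 0.587318 - 0.543139j.
|T(j0.1)| = sqrt(Re² + Im²) = 0.8.
20*log₁₀(0.8) = -1.94 dB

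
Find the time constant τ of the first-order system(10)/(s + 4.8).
First-order system: τ = -1/pole. Pole = -4.8. τ = -1/(-4.8) = 0.2083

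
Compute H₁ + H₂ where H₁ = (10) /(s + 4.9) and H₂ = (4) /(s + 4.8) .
Parallel: H = H₁ + H₂ = (n₁·d₂ + n₂·d₁)/(d₁·d₂).
n₁·d₂ = 10*s + 48. n₂·d₁ = 4*s + 19.6. Sum = 14*s + 67.6. d₁·d₂ = s^2 + 9.7*s + 23.52.
H(s) = (14*s + 67.6)/(s^2 + 9.7*s + 23.52)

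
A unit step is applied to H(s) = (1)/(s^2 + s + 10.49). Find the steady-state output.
FVT: lim_{t→∞} y(t) = lim_{s→0} s*Y(s) where Y(s) = H(s)/s.
= lim_{s→0} H(s) = H(0) = num(0)/den(0) = 1/10.49 = 0.09533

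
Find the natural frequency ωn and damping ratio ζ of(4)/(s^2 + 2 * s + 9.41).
Underdamped: complex pole -1 + 2.9j. ωn = |pole| = 3.068, ζ = -Re(pole)/ωn = 0.326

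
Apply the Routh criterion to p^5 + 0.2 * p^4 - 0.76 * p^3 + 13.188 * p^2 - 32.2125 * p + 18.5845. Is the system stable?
Routh array:
p^5: [1, -0.76, -32.2125]; p^4: [0.2, 13.188, 18.5845]; p^3: [-66.7, -125.135]; p^2: [12.8128, 18.5845]; p^1: [-28.3889]; p^0: [18.5845]
First column: [1, 0.2, -66.7, 12.8128, -28.3889, 18.5845]. Sign changes = 4.
No, unstable (4 RHP root(s))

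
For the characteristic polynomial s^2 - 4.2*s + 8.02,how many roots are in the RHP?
Poles: 2.1 + 1.9j, 2.1 - 1.9j. RHP poles (Re>0): 2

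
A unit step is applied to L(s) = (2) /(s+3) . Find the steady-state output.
FVT: lim_{t→∞} y(t) = lim_{s→0} s*Y(s) where Y(s) = L(s)/s.
= lim_{s→0} L(s) = L(0) = num(0)/den(0) = 2/3 = 0.6667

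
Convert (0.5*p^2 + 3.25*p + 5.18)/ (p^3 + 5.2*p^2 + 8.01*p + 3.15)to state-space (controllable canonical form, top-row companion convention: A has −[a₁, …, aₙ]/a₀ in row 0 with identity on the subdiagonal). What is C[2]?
Reachable canonical form: C = numerator coefficients (right-aligned, zero-padded to length n).
num = 0.5*p^2 + 3.25*p + 5.18, C = [[0.5, 3.25, 5.18]].
C[2] = 5.18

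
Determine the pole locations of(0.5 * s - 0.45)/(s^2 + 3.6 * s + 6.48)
Set denominator = 0: s^2 + 3.6*s + 6.48 = 0 → Poles: -1.8 + 1.8j, -1.8 - 1.8j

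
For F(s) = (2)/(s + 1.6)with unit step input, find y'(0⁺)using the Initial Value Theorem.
IVT: y'(0⁺) = lim_{s→∞} s²·Y(s) = lim_{s→∞} s·F(s).
deg(num) = 0, deg(den) = 1, relative degree = 1, so s·F(s) → (leading num)/(leading den) = 2/1 = 2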